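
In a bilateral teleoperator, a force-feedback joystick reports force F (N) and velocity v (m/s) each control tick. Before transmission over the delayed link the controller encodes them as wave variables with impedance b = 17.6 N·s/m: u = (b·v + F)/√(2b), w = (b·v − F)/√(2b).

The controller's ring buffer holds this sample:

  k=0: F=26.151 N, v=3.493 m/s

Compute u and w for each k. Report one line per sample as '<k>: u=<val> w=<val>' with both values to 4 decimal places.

k=0: b·v=17.6×3.493=61.4768; √(2b)=5.9330; u=(61.4768+26.151)/5.9330=14.7697, w=(61.4768−26.151)/5.9330=5.9542

0: u=14.7697 w=5.9542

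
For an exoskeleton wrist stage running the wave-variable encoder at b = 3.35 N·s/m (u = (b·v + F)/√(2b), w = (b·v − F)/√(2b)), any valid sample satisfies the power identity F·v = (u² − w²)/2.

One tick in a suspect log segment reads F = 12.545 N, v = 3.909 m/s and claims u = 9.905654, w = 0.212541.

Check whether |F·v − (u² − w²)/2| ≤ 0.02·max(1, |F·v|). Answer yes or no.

F·v = 12.545×3.909 = 49.038405 W.
(u² − w²)/2 = (98.121981 − 0.045174)/2 = 49.038404 W.
|Δ| = 0.000001;  2% of max(1, |F·v|) = 0.980768.

yes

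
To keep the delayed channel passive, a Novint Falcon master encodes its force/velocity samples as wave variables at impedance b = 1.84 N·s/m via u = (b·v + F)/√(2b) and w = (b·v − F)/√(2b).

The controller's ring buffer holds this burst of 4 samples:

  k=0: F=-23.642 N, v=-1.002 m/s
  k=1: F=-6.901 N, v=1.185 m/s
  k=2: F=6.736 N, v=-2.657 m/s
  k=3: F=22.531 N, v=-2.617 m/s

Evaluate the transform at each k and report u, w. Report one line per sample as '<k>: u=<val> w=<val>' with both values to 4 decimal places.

k=0: b·v=1.84×(-1.002)=-1.8437; √(2b)=1.9183; u=(-1.8437+(-23.642))/1.9183=-13.2853, w=(-1.8437−(-23.642))/1.9183=11.3632
k=1: b·v=1.84×1.185=2.1804; √(2b)=1.9183; u=(2.1804+(-6.901))/1.9183=-2.4608, w=(2.1804−(-6.901))/1.9183=4.7340
k=2: b·v=1.84×(-2.657)=-4.8889; √(2b)=1.9183; u=(-4.8889+6.736)/1.9183=0.9629, w=(-4.8889−6.736)/1.9183=-6.0599
k=3: b·v=1.84×(-2.617)=-4.8153; √(2b)=1.9183; u=(-4.8153+22.531)/1.9183=9.2350, w=(-4.8153−22.531)/1.9183=-14.2552

0: u=-13.2853 w=11.3632
1: u=-2.4608 w=4.7340
2: u=0.9629 w=-6.0599
3: u=9.2350 w=-14.2552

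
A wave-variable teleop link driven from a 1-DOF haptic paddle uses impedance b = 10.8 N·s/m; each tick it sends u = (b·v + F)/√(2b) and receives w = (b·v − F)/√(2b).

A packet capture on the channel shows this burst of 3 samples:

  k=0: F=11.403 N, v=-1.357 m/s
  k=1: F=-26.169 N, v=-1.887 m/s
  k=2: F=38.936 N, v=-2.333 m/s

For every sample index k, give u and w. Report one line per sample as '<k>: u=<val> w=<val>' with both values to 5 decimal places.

k=0: b·v=10.8×(-1.357)=-14.65560; √(2b)=4.64758; u=(-14.65560+11.403)/4.64758=-0.69985, w=(-14.65560−11.403)/4.64758=-5.60692
k=1: b·v=10.8×(-1.887)=-20.37960; √(2b)=4.64758; u=(-20.37960+(-26.169))/4.64758=-10.01566, w=(-20.37960−(-26.169))/4.64758=1.24568
k=2: b·v=10.8×(-2.333)=-25.19640; √(2b)=4.64758; u=(-25.19640+38.936)/4.64758=2.95629, w=(-25.19640−38.936)/4.64758=-13.79910

0: u=-0.69985 w=-5.60692
1: u=-10.01566 w=1.24568
2: u=2.95629 w=-13.79910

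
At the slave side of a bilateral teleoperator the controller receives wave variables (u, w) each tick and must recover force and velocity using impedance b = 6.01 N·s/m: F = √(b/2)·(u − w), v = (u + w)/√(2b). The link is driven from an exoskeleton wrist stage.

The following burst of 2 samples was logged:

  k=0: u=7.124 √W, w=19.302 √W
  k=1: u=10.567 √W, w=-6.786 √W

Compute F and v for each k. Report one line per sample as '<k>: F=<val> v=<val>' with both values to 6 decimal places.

0: F=-21.110485 v=7.622180
1: F=30.081314 v=1.090572

k=0: u−w=-12.178000, u+w=26.426000; √(b/2)=1.733494, √(2b)=3.466987; F=1.733494×(-12.178)=-21.110485, v=26.426000/3.466987=7.622180
k=1: u−w=17.353000, u+w=3.781000; √(b/2)=1.733494, √(2b)=3.466987; F=1.733494×17.353=30.081314, v=3.781000/3.466987=1.090572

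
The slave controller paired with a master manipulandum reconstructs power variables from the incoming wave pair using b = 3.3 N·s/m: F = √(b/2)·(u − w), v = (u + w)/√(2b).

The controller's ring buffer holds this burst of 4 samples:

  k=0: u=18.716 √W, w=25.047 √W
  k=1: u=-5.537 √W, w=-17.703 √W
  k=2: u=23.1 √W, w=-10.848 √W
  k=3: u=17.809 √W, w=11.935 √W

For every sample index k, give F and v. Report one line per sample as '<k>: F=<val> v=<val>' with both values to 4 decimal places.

k=0: u−w=-6.3310, u+w=43.7630; √(b/2)=1.2845, √(2b)=2.5690; F=1.2845×(-6.331)=-8.1323, v=43.7630/2.5690=17.0347
k=1: u−w=12.1660, u+w=-23.2400; √(b/2)=1.2845, √(2b)=2.5690; F=1.2845×12.166=15.6275, v=-23.2400/2.5690=-9.0462
k=2: u−w=33.9480, u+w=12.2520; √(b/2)=1.2845, √(2b)=2.5690; F=1.2845×33.948=43.6070, v=12.2520/2.5690=4.7691
k=3: u−w=5.8740, u+w=29.7440; √(b/2)=1.2845, √(2b)=2.5690; F=1.2845×5.874=7.5453, v=29.7440/2.5690=11.5778

0: F=-8.1323 v=17.0347
1: F=15.6275 v=-9.0462
2: F=43.6070 v=4.7691
3: F=7.5453 v=11.5778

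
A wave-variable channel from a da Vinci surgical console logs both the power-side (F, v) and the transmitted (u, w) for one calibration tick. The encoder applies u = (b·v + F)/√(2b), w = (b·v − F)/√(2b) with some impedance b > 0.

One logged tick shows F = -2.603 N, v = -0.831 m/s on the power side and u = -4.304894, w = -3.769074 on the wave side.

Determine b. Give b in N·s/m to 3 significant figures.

u + w = -8.073968;  u + w = √(2b)·v, so √(2b) = -8.073968/(-0.831) = 9.715966.
b = (√(2b))²/2 = 94.400001/2 = 47.200001.
(Check via u − w = 2F/√(2b): u − w = -0.535820, 2F/√(2b) = -0.535819.)

b = 47.2 N·s/m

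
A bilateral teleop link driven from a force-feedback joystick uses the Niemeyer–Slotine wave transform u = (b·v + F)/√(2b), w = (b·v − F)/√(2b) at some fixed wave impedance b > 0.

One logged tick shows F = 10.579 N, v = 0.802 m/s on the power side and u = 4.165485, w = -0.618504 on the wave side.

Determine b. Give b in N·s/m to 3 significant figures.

b = 9.78 N·s/m

u + w = 3.546981;  u + w = √(2b)·v, so √(2b) = 3.546981/0.802 = 4.422670.
b = (√(2b))²/2 = 19.560006/2 = 9.780003.
(Check via u − w = 2F/√(2b): u − w = 4.783989, 2F/√(2b) = 4.783988.)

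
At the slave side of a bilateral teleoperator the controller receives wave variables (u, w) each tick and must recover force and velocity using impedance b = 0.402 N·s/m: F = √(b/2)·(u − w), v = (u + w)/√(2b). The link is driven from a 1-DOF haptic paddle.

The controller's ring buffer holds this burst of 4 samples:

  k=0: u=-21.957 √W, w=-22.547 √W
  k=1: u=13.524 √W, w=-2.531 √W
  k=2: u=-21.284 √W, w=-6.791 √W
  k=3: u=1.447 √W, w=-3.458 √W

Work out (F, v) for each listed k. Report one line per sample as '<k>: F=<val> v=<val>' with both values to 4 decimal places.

k=0: u−w=0.5900, u+w=-44.5040; √(b/2)=0.4483, √(2b)=0.8967; F=0.4483×0.59=0.2645, v=-44.5040/0.8967=-49.6331
k=1: u−w=16.0550, u+w=10.9930; √(b/2)=0.4483, √(2b)=0.8967; F=0.4483×16.055=7.1979, v=10.9930/0.8967=12.2599
k=2: u−w=-14.4930, u+w=-28.0750; √(b/2)=0.4483, √(2b)=0.8967; F=0.4483×(-14.493)=-6.4977, v=-28.0750/0.8967=-31.3106
k=3: u−w=4.9050, u+w=-2.0110; √(b/2)=0.4483, √(2b)=0.8967; F=0.4483×4.905=2.1991, v=-2.0110/0.8967=-2.2428

0: F=0.2645 v=-49.6331
1: F=7.1979 v=12.2599
2: F=-6.4977 v=-31.3106
3: F=2.1991 v=-2.2428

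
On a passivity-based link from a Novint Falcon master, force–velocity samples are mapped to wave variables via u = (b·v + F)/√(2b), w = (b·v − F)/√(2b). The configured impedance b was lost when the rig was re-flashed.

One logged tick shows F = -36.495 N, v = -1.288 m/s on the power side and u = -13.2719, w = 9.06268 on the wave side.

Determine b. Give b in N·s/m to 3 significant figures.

b = 5.34 N·s/m

u + w = -4.2092;  u + w = √(2b)·v, so √(2b) = -4.2092/(-1.288) = 3.2680.
b = (√(2b))²/2 = 10.6800/2 = 5.3400.
(Check via u − w = 2F/√(2b): u − w = -22.3346, 2F/√(2b) = -22.3346.)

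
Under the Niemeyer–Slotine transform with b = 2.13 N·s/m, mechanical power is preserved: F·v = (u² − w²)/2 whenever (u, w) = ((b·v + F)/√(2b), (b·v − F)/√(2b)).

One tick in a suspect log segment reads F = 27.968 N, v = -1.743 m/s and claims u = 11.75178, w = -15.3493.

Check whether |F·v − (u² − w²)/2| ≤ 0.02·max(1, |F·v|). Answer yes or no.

F·v = 27.968×(-1.743) = -48.7482 W.
(u² − w²)/2 = (138.1043 − 235.6010)/2 = -48.7483 W.
|Δ| = 0.0001;  2% of max(1, |F·v|) = 0.9750.

yes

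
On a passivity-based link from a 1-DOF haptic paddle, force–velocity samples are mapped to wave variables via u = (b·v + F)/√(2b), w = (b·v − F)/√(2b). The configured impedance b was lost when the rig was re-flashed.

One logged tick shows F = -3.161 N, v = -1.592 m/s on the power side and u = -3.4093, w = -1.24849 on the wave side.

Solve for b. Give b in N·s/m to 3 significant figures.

b = 4.28 N·s/m

u + w = -4.6578;  u + w = √(2b)·v, so √(2b) = -4.6578/(-1.592) = 2.9257.
b = (√(2b))²/2 = 8.5600/2 = 4.2800.
(Check via u − w = 2F/√(2b): u − w = -2.1608, 2F/√(2b) = -2.1608.)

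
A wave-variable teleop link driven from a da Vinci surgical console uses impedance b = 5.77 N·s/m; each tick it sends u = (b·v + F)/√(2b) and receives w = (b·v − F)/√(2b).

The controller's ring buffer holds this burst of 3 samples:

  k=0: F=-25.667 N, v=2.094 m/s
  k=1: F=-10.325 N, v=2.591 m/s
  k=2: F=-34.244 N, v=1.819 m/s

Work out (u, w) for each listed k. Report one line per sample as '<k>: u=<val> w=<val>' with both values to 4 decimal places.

k=0: b·v=5.77×2.094=12.0824; √(2b)=3.3971; u=(12.0824+(-25.667))/3.3971=-3.9989, w=(12.0824−(-25.667))/3.3971=11.1124
k=1: b·v=5.77×2.591=14.9501; √(2b)=3.3971; u=(14.9501+(-10.325))/3.3971=1.3615, w=(14.9501−(-10.325))/3.3971=7.4403
k=2: b·v=5.77×1.819=10.4956; √(2b)=3.3971; u=(10.4956+(-34.244))/3.3971=-6.9909, w=(10.4956−(-34.244))/3.3971=13.1701

0: u=-3.9989 w=11.1124
1: u=1.3615 w=7.4403
2: u=-6.9909 w=13.1701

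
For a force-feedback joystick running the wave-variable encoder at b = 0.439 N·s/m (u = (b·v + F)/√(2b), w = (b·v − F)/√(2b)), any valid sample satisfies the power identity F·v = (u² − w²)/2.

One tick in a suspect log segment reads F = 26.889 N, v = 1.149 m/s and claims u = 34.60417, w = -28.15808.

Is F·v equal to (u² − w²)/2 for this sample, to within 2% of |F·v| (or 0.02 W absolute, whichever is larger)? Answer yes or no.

F·v = 26.889×1.149 = 30.89546 W.
(u² − w²)/2 = (1197.44858 − 792.87747)/2 = 202.28556 W.
|Δ| = 171.39010;  2% of max(1, |F·v|) = 0.61791.

no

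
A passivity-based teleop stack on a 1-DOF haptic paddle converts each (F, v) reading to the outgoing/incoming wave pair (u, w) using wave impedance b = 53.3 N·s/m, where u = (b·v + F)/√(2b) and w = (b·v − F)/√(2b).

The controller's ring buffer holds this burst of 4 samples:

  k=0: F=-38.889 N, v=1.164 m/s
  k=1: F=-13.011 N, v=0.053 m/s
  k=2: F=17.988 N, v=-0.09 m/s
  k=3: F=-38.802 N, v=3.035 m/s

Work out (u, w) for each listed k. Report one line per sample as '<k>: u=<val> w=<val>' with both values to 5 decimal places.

0: u=2.24240 w=9.77558
1: u=-0.98657 w=1.53378
2: u=1.27761 w=-2.20684
3: u=11.90961 w=19.42594

k=0: b·v=53.3×1.164=62.04120; √(2b)=10.32473; u=(62.04120+(-38.889))/10.32473=2.24240, w=(62.04120−(-38.889))/10.32473=9.77558
k=1: b·v=53.3×0.053=2.82490; √(2b)=10.32473; u=(2.82490+(-13.011))/10.32473=-0.98657, w=(2.82490−(-13.011))/10.32473=1.53378
k=2: b·v=53.3×(-0.09)=-4.79700; √(2b)=10.32473; u=(-4.79700+17.988)/10.32473=1.27761, w=(-4.79700−17.988)/10.32473=-2.20684
k=3: b·v=53.3×3.035=161.76550; √(2b)=10.32473; u=(161.76550+(-38.802))/10.32473=11.90961, w=(161.76550−(-38.802))/10.32473=19.42594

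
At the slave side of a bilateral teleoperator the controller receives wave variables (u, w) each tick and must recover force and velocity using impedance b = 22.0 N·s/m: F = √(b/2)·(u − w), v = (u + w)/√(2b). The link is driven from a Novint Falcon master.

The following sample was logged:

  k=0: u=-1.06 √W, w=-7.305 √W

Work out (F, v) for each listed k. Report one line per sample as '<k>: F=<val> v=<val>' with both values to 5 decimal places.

0: F=20.71232 v=-1.26107

k=0: u−w=6.24500, u+w=-8.36500; √(b/2)=3.31662, √(2b)=6.63325; F=3.31662×6.245=20.71232, v=-8.36500/6.63325=-1.26107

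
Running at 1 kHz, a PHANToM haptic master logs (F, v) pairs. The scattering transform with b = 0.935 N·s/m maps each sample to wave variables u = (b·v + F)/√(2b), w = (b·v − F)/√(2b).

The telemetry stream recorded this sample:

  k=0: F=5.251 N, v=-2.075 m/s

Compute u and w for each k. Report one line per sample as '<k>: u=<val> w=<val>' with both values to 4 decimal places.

k=0: b·v=0.935×(-2.075)=-1.9401; √(2b)=1.3675; u=(-1.9401+5.251)/1.3675=2.4212, w=(-1.9401−5.251)/1.3675=-5.2587

0: u=2.4212 w=-5.2587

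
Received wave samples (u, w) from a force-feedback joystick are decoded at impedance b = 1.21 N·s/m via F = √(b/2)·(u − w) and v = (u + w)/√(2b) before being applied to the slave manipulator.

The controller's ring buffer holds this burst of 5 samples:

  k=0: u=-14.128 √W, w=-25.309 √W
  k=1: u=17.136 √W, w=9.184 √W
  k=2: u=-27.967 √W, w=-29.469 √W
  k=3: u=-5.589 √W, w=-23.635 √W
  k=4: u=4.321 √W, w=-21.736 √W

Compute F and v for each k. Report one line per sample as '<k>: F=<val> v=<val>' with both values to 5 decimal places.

k=0: u−w=11.18100, u+w=-39.43700; √(b/2)=0.77782, √(2b)=1.55563; F=0.77782×11.181=8.69678, v=-39.43700/1.55563=-25.35106
k=1: u−w=7.95200, u+w=26.32000; √(b/2)=0.77782, √(2b)=1.55563; F=0.77782×7.952=6.18520, v=26.32000/1.55563=16.91914
k=2: u−w=1.50200, u+w=-57.43600; √(b/2)=0.77782, √(2b)=1.55563; F=0.77782×1.502=1.16828, v=-57.43600/1.55563=-36.92126
k=3: u−w=18.04600, u+w=-29.22400; √(b/2)=0.77782, √(2b)=1.55563; F=0.77782×18.046=14.03649, v=-29.22400/1.55563=-18.78590
k=4: u−w=26.05700, u+w=-17.41500; √(b/2)=0.77782, √(2b)=1.55563; F=0.77782×26.057=20.26759, v=-17.41500/1.55563=-11.19479

0: F=8.69678 v=-25.35106
1: F=6.18520 v=16.91914
2: F=1.16828 v=-36.92126
3: F=14.03649 v=-18.78590
4: F=20.26759 v=-11.19479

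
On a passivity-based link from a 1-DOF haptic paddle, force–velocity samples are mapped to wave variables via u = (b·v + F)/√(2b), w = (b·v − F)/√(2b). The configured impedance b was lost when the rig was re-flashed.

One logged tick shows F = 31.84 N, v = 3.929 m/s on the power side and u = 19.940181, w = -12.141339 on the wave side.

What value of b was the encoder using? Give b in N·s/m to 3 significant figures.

b = 1.97 N·s/m

u + w = 7.798842;  u + w = √(2b)·v, so √(2b) = 7.798842/3.929 = 1.984943.
b = (√(2b))²/2 = 3.940000/2 = 1.970000.
(Check via u − w = 2F/√(2b): u − w = 32.081520, 2F/√(2b) = 32.081522.)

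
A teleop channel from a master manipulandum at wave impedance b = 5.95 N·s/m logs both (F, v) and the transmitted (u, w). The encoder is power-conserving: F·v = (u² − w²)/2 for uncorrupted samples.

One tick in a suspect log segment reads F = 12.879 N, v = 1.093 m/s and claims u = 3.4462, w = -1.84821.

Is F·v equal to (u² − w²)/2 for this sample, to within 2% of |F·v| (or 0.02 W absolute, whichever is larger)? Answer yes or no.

no

F·v = 12.879×1.093 = 14.07675 W.
(u² − w²)/2 = (11.87629 − 3.41588)/2 = 4.23021 W.
|Δ| = 9.84654;  2% of max(1, |F·v|) = 0.28153.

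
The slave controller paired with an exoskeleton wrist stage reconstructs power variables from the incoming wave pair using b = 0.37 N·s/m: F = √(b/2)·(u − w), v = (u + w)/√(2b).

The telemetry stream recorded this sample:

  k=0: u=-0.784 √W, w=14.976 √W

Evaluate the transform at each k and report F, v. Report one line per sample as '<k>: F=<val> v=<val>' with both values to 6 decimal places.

k=0: u−w=-15.760000, u+w=14.192000; √(b/2)=0.430116, √(2b)=0.860233; F=0.430116×(-15.76)=-6.778632, v=14.192000/0.860233=16.497865

0: F=-6.778632 v=16.497865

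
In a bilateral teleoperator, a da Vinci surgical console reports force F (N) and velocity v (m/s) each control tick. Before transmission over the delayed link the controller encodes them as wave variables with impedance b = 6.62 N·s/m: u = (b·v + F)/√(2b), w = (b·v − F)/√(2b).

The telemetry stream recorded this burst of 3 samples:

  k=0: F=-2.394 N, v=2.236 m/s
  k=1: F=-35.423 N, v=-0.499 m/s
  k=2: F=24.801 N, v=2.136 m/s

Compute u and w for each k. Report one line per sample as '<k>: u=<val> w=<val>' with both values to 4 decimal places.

k=0: b·v=6.62×2.236=14.8023; √(2b)=3.6387; u=(14.8023+(-2.394))/3.6387=3.4101, w=(14.8023−(-2.394))/3.6387=4.7260
k=1: b·v=6.62×(-0.499)=-3.3034; √(2b)=3.6387; u=(-3.3034+(-35.423))/3.6387=-10.6430, w=(-3.3034−(-35.423))/3.6387=8.8273
k=2: b·v=6.62×2.136=14.1403; √(2b)=3.6387; u=(14.1403+24.801)/3.6387=10.7020, w=(14.1403−24.801)/3.6387=-2.9298

0: u=3.4101 w=4.7260
1: u=-10.6430 w=8.8273
2: u=10.7020 w=-2.9298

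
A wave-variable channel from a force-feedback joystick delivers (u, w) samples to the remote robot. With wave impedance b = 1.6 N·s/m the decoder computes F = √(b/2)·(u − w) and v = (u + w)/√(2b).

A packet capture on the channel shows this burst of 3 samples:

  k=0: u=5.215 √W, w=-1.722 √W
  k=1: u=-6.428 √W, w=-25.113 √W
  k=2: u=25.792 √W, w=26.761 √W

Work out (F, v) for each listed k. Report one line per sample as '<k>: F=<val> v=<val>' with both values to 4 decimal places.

0: F=6.2046 v=1.9526
1: F=16.7124 v=-17.6320
2: F=-0.8667 v=29.3780

k=0: u−w=6.9370, u+w=3.4930; √(b/2)=0.8944, √(2b)=1.7889; F=0.8944×6.937=6.2046, v=3.4930/1.7889=1.9526
k=1: u−w=18.6850, u+w=-31.5410; √(b/2)=0.8944, √(2b)=1.7889; F=0.8944×18.685=16.7124, v=-31.5410/1.7889=-17.6320
k=2: u−w=-0.9690, u+w=52.5530; √(b/2)=0.8944, √(2b)=1.7889; F=0.8944×(-0.969)=-0.8667, v=52.5530/1.7889=29.3780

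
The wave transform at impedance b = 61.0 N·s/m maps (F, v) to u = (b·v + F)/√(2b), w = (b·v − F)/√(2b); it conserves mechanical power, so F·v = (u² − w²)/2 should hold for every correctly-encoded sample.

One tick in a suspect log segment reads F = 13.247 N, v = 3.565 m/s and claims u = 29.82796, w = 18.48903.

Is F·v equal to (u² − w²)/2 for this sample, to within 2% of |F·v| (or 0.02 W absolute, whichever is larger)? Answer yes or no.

no

F·v = 13.247×3.565 = 47.2256 W.
(u² − w²)/2 = (889.7072 − 341.8442)/2 = 273.9315 W.
|Δ| = 226.7059;  2% of max(1, |F·v|) = 0.9445.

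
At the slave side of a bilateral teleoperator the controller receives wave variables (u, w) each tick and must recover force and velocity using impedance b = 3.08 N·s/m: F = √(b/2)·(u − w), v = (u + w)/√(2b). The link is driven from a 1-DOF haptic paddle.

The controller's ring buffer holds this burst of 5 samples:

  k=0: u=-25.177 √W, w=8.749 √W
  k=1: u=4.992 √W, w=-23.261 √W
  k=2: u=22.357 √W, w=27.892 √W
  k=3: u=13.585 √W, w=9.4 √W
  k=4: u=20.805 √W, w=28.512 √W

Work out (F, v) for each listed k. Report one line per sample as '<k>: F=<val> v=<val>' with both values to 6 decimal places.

0: F=-42.101059 v=-6.619030
1: F=35.061051 v=-7.360790
2: F=-6.868754 v=20.245899
3: F=5.193448 v=9.260920
4: F=-9.564135 v=19.870386

k=0: u−w=-33.926000, u+w=-16.428000; √(b/2)=1.240967, √(2b)=2.481935; F=1.240967×(-33.926)=-42.101059, v=-16.428000/2.481935=-6.619030
k=1: u−w=28.253000, u+w=-18.269000; √(b/2)=1.240967, √(2b)=2.481935; F=1.240967×28.253=35.061051, v=-18.269000/2.481935=-7.360790
k=2: u−w=-5.535000, u+w=50.249000; √(b/2)=1.240967, √(2b)=2.481935; F=1.240967×(-5.535)=-6.868754, v=50.249000/2.481935=20.245899
k=3: u−w=4.185000, u+w=22.985000; √(b/2)=1.240967, √(2b)=2.481935; F=1.240967×4.185=5.193448, v=22.985000/2.481935=9.260920
k=4: u−w=-7.707000, u+w=49.317000; √(b/2)=1.240967, √(2b)=2.481935; F=1.240967×(-7.707)=-9.564135, v=49.317000/2.481935=19.870386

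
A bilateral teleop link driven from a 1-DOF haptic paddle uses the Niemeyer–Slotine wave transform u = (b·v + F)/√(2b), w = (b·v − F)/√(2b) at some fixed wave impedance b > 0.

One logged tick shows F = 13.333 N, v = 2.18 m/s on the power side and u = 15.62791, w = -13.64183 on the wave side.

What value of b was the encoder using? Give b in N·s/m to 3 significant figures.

b = 0.415 N·s/m

u + w = 1.98608;  u + w = √(2b)·v, so √(2b) = 1.98608/2.18 = 0.91105.
b = (√(2b))²/2 = 0.83000/2 = 0.41500.
(Check via u − w = 2F/√(2b): u − w = 29.26974, 2F/√(2b) = 29.26966.)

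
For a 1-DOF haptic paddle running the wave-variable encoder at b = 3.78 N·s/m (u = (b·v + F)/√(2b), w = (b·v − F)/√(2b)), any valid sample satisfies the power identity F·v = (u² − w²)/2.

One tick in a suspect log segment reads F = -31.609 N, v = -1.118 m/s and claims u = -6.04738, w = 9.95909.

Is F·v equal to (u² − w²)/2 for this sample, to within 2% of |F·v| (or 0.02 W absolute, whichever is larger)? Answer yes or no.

F·v = (-31.609)×(-1.118) = 35.3389 W.
(u² − w²)/2 = (36.5708 − 99.1835)/2 = -31.3063 W.
|Δ| = 66.6452;  2% of max(1, |F·v|) = 0.7068.

no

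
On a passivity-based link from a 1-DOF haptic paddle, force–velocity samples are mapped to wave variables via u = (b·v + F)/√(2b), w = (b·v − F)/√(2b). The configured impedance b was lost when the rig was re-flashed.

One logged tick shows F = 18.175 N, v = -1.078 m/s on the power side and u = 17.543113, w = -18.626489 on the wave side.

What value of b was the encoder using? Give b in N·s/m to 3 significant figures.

b = 0.505 N·s/m

u + w = -1.083376;  u + w = √(2b)·v, so √(2b) = -1.083376/(-1.078) = 1.004987.
b = (√(2b))²/2 = 1.009999/2 = 0.504999.
(Check via u − w = 2F/√(2b): u − w = 36.169602, 2F/√(2b) = 36.169622.)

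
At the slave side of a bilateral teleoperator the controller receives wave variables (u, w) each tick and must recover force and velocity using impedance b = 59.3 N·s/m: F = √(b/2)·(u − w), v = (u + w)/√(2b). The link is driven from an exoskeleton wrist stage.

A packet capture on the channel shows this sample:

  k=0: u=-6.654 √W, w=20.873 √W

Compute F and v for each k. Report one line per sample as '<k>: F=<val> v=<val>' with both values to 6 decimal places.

0: F=-149.889507 v=1.305650

k=0: u−w=-27.527000, u+w=14.219000; √(b/2)=5.445181, √(2b)=10.890363; F=5.445181×(-27.527)=-149.889507, v=14.219000/10.890363=1.305650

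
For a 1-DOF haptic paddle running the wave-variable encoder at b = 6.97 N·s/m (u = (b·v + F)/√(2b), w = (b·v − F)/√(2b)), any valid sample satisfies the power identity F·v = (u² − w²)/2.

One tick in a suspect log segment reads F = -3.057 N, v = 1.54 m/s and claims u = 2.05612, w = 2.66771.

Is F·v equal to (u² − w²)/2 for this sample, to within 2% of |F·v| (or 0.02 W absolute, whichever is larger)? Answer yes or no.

F·v = (-3.057)×1.54 = -4.7078 W.
(u² − w²)/2 = (4.2276 − 7.1167)/2 = -1.4445 W.
|Δ| = 3.2633;  2% of max(1, |F·v|) = 0.0942.

no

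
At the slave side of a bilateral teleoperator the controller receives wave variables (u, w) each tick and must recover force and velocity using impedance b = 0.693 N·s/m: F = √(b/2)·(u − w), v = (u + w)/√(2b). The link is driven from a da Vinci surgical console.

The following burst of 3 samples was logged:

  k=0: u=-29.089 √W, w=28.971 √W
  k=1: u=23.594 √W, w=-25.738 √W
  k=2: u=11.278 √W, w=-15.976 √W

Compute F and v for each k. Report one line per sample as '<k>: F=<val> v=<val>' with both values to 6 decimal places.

0: F=-34.176584 v=-0.100231
1: F=29.038912 v=-1.821139
2: F=16.042863 v=-3.990538

k=0: u−w=-58.060000, u+w=-0.118000; √(b/2)=0.588643, √(2b)=1.177285; F=0.588643×(-58.06)=-34.176584, v=-0.118000/1.177285=-0.100231
k=1: u−w=49.332000, u+w=-2.144000; √(b/2)=0.588643, √(2b)=1.177285; F=0.588643×49.332=29.038912, v=-2.144000/1.177285=-1.821139
k=2: u−w=27.254000, u+w=-4.698000; √(b/2)=0.588643, √(2b)=1.177285; F=0.588643×27.254=16.042863, v=-4.698000/1.177285=-3.990538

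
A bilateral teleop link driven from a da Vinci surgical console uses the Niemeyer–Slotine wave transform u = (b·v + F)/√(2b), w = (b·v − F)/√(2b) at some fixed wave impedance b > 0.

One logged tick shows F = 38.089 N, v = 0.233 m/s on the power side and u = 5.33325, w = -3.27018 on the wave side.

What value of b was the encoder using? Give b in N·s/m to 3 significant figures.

b = 39.2 N·s/m

u + w = 2.0631;  u + w = √(2b)·v, so √(2b) = 2.0631/0.233 = 8.8544.
b = (√(2b))²/2 = 78.4000/2 = 39.2000.
(Check via u − w = 2F/√(2b): u − w = 8.6034, 2F/√(2b) = 8.6034.)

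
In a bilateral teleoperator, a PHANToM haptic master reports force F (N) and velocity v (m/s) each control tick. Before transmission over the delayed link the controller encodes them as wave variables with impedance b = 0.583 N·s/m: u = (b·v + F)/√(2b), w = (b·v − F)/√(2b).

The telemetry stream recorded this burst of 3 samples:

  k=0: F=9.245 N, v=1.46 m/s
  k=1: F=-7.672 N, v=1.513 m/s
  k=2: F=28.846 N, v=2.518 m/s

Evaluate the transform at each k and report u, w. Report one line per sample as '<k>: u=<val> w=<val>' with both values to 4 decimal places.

0: u=9.3499 w=-7.7734
1: u=-6.2880 w=7.9218
2: u=28.0733 w=-25.3544

k=0: b·v=0.583×1.46=0.8512; √(2b)=1.0798; u=(0.8512+9.245)/1.0798=9.3499, w=(0.8512−9.245)/1.0798=-7.7734
k=1: b·v=0.583×1.513=0.8821; √(2b)=1.0798; u=(0.8821+(-7.672))/1.0798=-6.2880, w=(0.8821−(-7.672))/1.0798=7.9218
k=2: b·v=0.583×2.518=1.4680; √(2b)=1.0798; u=(1.4680+28.846)/1.0798=28.0733, w=(1.4680−28.846)/1.0798=-25.3544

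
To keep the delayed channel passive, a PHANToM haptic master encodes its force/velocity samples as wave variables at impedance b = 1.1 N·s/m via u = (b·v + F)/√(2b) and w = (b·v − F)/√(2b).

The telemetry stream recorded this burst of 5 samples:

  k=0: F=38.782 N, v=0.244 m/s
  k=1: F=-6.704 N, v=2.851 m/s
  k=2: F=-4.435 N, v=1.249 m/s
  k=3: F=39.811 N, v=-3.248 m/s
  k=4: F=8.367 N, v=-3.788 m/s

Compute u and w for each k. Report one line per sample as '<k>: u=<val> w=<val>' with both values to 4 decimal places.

k=0: b·v=1.1×0.244=0.2684; √(2b)=1.4832; u=(0.2684+38.782)/1.4832=26.3278, w=(0.2684−38.782)/1.4832=-25.9659
k=1: b·v=1.1×2.851=3.1361; √(2b)=1.4832; u=(3.1361+(-6.704))/1.4832=-2.4055, w=(3.1361−(-6.704))/1.4832=6.6342
k=2: b·v=1.1×1.249=1.3739; √(2b)=1.4832; u=(1.3739+(-4.435))/1.4832=-2.0638, w=(1.3739−(-4.435))/1.4832=3.9164
k=3: b·v=1.1×(-3.248)=-3.5728; √(2b)=1.4832; u=(-3.5728+39.811)/1.4832=24.4318, w=(-3.5728−39.811)/1.4832=-29.2494
k=4: b·v=1.1×(-3.788)=-4.1668; √(2b)=1.4832; u=(-4.1668+8.367)/1.4832=2.8318, w=(-4.1668−8.367)/1.4832=-8.4503

0: u=26.3278 w=-25.9659
1: u=-2.4055 w=6.6342
2: u=-2.0638 w=3.9164
3: u=24.4318 w=-29.2494
4: u=2.8318 w=-8.4503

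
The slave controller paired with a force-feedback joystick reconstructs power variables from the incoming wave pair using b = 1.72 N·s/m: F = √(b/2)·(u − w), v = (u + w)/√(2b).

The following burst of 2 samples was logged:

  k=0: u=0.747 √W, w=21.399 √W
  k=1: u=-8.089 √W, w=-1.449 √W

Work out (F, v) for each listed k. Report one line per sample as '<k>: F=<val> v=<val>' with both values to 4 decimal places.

k=0: u−w=-20.6520, u+w=22.1460; √(b/2)=0.9274, √(2b)=1.8547; F=0.9274×(-20.652)=-19.1519, v=22.1460/1.8547=11.9403
k=1: u−w=-6.6400, u+w=-9.5380; √(b/2)=0.9274, √(2b)=1.8547; F=0.9274×(-6.64)=-6.1577, v=-9.5380/1.8547=-5.1425

0: F=-19.1519 v=11.9403
1: F=-6.1577 v=-5.1425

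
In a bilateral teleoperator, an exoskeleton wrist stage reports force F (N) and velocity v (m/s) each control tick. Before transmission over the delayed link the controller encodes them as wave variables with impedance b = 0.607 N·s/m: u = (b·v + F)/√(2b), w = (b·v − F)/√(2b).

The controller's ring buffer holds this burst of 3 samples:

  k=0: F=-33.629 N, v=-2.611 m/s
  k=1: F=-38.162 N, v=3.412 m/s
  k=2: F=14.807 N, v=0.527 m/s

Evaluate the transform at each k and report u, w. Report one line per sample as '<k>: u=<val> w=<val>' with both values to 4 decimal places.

0: u=-31.9598 w=29.0830
1: u=-32.7558 w=36.5152
2: u=13.7290 w=-13.1484

k=0: b·v=0.607×(-2.611)=-1.5849; √(2b)=1.1018; u=(-1.5849+(-33.629))/1.1018=-31.9598, w=(-1.5849−(-33.629))/1.1018=29.0830
k=1: b·v=0.607×3.412=2.0711; √(2b)=1.1018; u=(2.0711+(-38.162))/1.1018=-32.7558, w=(2.0711−(-38.162))/1.1018=36.5152
k=2: b·v=0.607×0.527=0.3199; √(2b)=1.1018; u=(0.3199+14.807)/1.1018=13.7290, w=(0.3199−14.807)/1.1018=-13.1484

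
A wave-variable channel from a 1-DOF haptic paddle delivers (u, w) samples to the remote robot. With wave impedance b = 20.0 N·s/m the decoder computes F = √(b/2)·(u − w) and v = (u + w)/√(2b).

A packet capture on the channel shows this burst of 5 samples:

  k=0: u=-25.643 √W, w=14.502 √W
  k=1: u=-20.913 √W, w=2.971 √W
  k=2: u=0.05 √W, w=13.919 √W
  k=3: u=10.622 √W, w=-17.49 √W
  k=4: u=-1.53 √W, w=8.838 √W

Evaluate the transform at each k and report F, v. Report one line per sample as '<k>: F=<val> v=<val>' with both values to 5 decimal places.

k=0: u−w=-40.14500, u+w=-11.14100; √(b/2)=3.16228, √(2b)=6.32456; F=3.16228×(-40.145)=-126.94964, v=-11.14100/6.32456=-1.76155
k=1: u−w=-23.88400, u+w=-17.94200; √(b/2)=3.16228, √(2b)=6.32456; F=3.16228×(-23.884)=-75.52784, v=-17.94200/6.32456=-2.83688
k=2: u−w=-13.86900, u+w=13.96900; √(b/2)=3.16228, √(2b)=6.32456; F=3.16228×(-13.869)=-43.85763, v=13.96900/6.32456=2.20869
k=3: u−w=28.11200, u+w=-6.86800; √(b/2)=3.16228, √(2b)=6.32456; F=3.16228×28.112=88.89795, v=-6.86800/6.32456=-1.08593
k=4: u−w=-10.36800, u+w=7.30800; √(b/2)=3.16228, √(2b)=6.32456; F=3.16228×(-10.368)=-32.78649, v=7.30800/6.32456=1.15550

0: F=-126.94964 v=-1.76155
1: F=-75.52784 v=-2.83688
2: F=-43.85763 v=2.20869
3: F=88.89795 v=-1.08593
4: F=-32.78649 v=1.15550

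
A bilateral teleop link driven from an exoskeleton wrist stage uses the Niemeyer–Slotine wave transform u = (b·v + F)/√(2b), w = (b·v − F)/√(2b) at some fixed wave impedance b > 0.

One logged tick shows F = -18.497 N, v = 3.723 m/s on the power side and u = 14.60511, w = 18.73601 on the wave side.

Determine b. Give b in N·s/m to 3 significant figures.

b = 40.1 N·s/m

u + w = 33.34112;  u + w = √(2b)·v, so √(2b) = 33.34112/3.723 = 8.95544.
b = (√(2b))²/2 = 80.19999/2 = 40.09999.
(Check via u − w = 2F/√(2b): u − w = -4.13090, 2F/√(2b) = -4.13089.)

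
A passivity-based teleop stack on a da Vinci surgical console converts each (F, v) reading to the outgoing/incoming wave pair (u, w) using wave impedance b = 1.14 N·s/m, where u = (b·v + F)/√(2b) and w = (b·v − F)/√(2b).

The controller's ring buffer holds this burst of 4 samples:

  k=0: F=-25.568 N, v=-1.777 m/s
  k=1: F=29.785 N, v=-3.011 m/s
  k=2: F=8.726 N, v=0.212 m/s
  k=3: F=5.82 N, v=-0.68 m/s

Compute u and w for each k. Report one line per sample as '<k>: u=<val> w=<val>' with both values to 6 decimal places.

k=0: b·v=1.14×(-1.777)=-2.025780; √(2b)=1.509967; u=(-2.025780+(-25.568))/1.509967=-18.274427, w=(-2.025780−(-25.568))/1.509967=15.591216
k=1: b·v=1.14×(-3.011)=-3.432540; √(2b)=1.509967; u=(-3.432540+29.785)/1.509967=17.452343, w=(-3.432540−29.785)/1.509967=-21.998853
k=2: b·v=1.14×0.212=0.241680; √(2b)=1.509967; u=(0.241680+8.726)/1.509967=5.938991, w=(0.241680−8.726)/1.509967=-5.618878
k=3: b·v=1.14×(-0.68)=-0.775200; √(2b)=1.509967; u=(-0.775200+5.82)/1.509967=3.341000, w=(-0.775200−5.82)/1.509967=-4.367778

0: u=-18.274427 w=15.591216
1: u=17.452343 w=-21.998853
2: u=5.938991 w=-5.618878
3: u=3.341000 w=-4.367778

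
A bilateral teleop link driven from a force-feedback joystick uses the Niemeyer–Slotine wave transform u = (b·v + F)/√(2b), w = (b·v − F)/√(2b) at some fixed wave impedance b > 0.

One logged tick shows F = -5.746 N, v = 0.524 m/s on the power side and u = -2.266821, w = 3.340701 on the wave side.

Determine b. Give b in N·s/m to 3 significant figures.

b = 2.1 N·s/m

u + w = 1.073880;  u + w = √(2b)·v, so √(2b) = 1.073880/0.524 = 2.049389.
b = (√(2b))²/2 = 4.199997/2 = 2.099998.
(Check via u − w = 2F/√(2b): u − w = -5.607522, 2F/√(2b) = -5.607524.)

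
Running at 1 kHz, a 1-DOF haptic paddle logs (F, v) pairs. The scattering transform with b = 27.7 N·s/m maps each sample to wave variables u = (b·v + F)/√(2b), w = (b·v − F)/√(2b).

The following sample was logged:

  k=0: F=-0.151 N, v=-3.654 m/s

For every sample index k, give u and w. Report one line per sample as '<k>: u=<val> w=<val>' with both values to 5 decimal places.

k=0: b·v=27.7×(-3.654)=-101.21580; √(2b)=7.44312; u=(-101.21580+(-0.151))/7.44312=-13.61886, w=(-101.21580−(-0.151))/7.44312=-13.57829

0: u=-13.61886 w=-13.57829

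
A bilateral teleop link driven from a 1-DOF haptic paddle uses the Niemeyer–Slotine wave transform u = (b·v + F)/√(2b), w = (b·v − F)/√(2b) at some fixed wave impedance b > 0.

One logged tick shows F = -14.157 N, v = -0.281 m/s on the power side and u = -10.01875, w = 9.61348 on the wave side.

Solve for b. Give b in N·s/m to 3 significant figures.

b = 1.04 N·s/m

u + w = -0.4053;  u + w = √(2b)·v, so √(2b) = -0.4053/(-0.281) = 1.4422.
b = (√(2b))²/2 = 2.0801/2 = 1.0400.
(Check via u − w = 2F/√(2b): u − w = -19.6322, 2F/√(2b) = -19.6319.)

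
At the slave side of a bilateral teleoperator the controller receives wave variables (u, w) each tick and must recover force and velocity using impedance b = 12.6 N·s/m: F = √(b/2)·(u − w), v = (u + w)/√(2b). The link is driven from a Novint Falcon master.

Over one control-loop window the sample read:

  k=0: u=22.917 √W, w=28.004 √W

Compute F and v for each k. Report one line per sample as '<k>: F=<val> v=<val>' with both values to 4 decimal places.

k=0: u−w=-5.0870, u+w=50.9210; √(b/2)=2.5100, √(2b)=5.0200; F=2.5100×(-5.087)=-12.7683, v=50.9210/5.0200=10.1437

0: F=-12.7683 v=10.1437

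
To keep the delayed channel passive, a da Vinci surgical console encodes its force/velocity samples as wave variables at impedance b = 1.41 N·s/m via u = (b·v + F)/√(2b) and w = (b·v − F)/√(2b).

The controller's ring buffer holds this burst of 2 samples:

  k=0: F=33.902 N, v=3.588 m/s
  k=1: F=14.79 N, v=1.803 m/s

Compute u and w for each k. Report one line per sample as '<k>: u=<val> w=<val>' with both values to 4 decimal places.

k=0: b·v=1.41×3.588=5.0591; √(2b)=1.6793; u=(5.0591+33.902)/1.6793=23.2010, w=(5.0591−33.902)/1.6793=-17.1757
k=1: b·v=1.41×1.803=2.5422; √(2b)=1.6793; u=(2.5422+14.79)/1.6793=10.3212, w=(2.5422−14.79)/1.6793=-7.2934

0: u=23.2010 w=-17.1757
1: u=10.3212 w=-7.2934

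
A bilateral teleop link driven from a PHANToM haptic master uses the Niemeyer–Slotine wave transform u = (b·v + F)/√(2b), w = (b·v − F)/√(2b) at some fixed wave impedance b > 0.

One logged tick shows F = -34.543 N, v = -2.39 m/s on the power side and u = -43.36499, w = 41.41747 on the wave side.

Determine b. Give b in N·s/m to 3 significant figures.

b = 0.332 N·s/m

u + w = -1.94752;  u + w = √(2b)·v, so √(2b) = -1.94752/(-2.39) = 0.81486.
b = (√(2b))²/2 = 0.66400/2 = 0.33200.
(Check via u − w = 2F/√(2b): u − w = -84.78246, 2F/√(2b) = -84.78246.)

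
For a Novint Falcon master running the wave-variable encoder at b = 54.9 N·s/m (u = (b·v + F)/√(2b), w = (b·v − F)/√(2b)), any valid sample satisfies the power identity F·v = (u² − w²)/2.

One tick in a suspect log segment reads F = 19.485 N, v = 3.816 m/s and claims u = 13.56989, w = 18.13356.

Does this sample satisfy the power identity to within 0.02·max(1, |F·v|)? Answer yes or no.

no

F·v = 19.485×3.816 = 74.35476 W.
(u² − w²)/2 = (184.14191 − 328.82600)/2 = -72.34204 W.
|Δ| = 146.69680;  2% of max(1, |F·v|) = 1.48710.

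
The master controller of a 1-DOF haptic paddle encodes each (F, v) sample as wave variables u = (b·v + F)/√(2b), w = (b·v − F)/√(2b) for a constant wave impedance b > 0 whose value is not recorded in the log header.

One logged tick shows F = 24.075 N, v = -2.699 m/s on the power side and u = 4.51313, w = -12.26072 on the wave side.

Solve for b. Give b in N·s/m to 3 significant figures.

u + w = -7.7476;  u + w = √(2b)·v, so √(2b) = -7.7476/(-2.699) = 2.8705.
b = (√(2b))²/2 = 8.2400/2 = 4.1200.
(Check via u − w = 2F/√(2b): u − w = 16.7738, 2F/√(2b) = 16.7738.)

b = 4.12 N·s/m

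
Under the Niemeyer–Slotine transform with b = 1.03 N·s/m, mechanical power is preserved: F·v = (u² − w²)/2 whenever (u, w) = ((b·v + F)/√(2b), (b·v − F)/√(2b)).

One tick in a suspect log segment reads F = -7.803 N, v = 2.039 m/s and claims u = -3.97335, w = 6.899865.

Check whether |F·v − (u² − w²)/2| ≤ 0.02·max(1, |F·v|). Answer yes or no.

F·v = (-7.803)×2.039 = -15.910317 W.
(u² − w²)/2 = (15.787510 − 47.608137)/2 = -15.910313 W.
|Δ| = 0.000004;  2% of max(1, |F·v|) = 0.318206.

yes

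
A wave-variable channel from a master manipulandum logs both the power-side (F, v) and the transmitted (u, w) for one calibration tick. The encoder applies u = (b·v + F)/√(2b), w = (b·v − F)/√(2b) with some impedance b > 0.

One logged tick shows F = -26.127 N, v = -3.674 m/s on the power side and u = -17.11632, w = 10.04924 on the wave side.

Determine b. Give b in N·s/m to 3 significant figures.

b = 1.85 N·s/m

u + w = -7.06708;  u + w = √(2b)·v, so √(2b) = -7.06708/(-3.674) = 1.92354.
b = (√(2b))²/2 = 3.70000/2 = 1.85000.
(Check via u − w = 2F/√(2b): u − w = -27.16556, 2F/√(2b) = -27.16556.)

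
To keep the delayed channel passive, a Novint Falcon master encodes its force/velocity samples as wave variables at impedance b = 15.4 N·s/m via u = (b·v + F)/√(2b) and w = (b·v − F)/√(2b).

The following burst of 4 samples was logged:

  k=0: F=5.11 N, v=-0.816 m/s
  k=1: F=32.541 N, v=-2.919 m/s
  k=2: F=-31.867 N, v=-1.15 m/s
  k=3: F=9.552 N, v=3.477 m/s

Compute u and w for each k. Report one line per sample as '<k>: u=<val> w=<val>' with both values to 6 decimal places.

k=0: b·v=15.4×(-0.816)=-12.566400; √(2b)=5.549775; u=(-12.566400+5.11)/5.549775=-1.343550, w=(-12.566400−5.11)/5.549775=-3.185066
k=1: b·v=15.4×(-2.919)=-44.952600; √(2b)=5.549775; u=(-44.952600+32.541)/5.549775=-2.236415, w=(-44.952600−32.541)/5.549775=-13.963377
k=2: b·v=15.4×(-1.15)=-17.710000; √(2b)=5.549775; u=(-17.710000+(-31.867))/5.549775=-8.933155, w=(-17.710000−(-31.867))/5.549775=2.550914
k=3: b·v=15.4×3.477=53.545800; √(2b)=5.549775; u=(53.545800+9.552)/5.549775=11.369434, w=(53.545800−9.552)/5.549775=7.927133

0: u=-1.343550 w=-3.185066
1: u=-2.236415 w=-13.963377
2: u=-8.933155 w=2.550914
3: u=11.369434 w=7.927133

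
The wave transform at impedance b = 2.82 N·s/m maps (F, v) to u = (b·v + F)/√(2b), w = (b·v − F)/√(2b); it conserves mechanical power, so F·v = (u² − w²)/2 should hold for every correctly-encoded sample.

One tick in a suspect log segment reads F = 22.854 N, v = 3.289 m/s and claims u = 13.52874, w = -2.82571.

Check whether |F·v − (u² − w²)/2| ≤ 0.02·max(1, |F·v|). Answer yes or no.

F·v = 22.854×3.289 = 75.16681 W.
(u² − w²)/2 = (183.02681 − 7.98464)/2 = 87.52108 W.
|Δ| = 12.35428;  2% of max(1, |F·v|) = 1.50334.

no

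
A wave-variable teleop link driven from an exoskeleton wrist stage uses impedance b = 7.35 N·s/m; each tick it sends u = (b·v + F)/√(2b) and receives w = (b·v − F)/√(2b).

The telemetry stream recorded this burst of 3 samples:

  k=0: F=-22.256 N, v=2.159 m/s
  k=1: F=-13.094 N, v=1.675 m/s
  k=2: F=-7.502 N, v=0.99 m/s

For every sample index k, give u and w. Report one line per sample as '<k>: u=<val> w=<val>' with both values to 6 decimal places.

k=0: b·v=7.35×2.159=15.868650; √(2b)=3.834058; u=(15.868650+(-22.256))/3.834058=-1.665950, w=(15.868650−(-22.256))/3.834058=9.943681
k=1: b·v=7.35×1.675=12.311250; √(2b)=3.834058; u=(12.311250+(-13.094))/3.834058=-0.204157, w=(12.311250−(-13.094))/3.834058=6.626204
k=2: b·v=7.35×0.99=7.276500; √(2b)=3.834058; u=(7.276500+(-7.502))/3.834058=-0.058815, w=(7.276500−(-7.502))/3.834058=3.854532

0: u=-1.665950 w=9.943681
1: u=-0.204157 w=6.626204
2: u=-0.058815 w=3.854532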